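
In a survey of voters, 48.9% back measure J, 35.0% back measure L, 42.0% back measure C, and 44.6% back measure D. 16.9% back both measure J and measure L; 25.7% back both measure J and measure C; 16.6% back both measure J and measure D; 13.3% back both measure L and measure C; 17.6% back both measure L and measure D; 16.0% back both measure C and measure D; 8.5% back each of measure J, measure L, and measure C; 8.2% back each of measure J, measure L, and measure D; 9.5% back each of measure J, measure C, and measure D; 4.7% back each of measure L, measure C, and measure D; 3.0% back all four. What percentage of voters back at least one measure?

P(≥1) = 48.9 + 35.0 + 42.0 + 44.6 − 16.9 − 25.7 − 16.6 − 13.3 − 17.6 − 16.0 + 8.5 + 8.2 + 9.5 + 4.7 − 3.0 = 92.3%

92.3%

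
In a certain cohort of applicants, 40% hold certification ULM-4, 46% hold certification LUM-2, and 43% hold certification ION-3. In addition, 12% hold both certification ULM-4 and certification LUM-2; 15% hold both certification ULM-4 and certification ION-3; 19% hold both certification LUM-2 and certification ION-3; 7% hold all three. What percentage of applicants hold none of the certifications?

10%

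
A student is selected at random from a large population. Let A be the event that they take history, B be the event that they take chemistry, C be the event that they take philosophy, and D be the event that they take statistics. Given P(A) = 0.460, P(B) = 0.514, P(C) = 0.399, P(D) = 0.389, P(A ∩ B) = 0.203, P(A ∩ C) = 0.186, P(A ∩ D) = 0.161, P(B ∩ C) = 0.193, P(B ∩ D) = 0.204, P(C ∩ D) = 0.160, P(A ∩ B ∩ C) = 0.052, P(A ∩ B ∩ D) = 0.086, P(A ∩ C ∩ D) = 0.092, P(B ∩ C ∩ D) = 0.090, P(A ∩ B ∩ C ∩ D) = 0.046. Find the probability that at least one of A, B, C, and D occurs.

0.929

By inclusion–exclusion:
P(A ∪ B ∪ C ∪ D) = 0.460 + 0.514 + 0.399 + 0.389 − 0.203 − 0.186 − 0.161 − 0.193 − 0.204 − 0.160 + 0.052 + 0.086 + 0.092 + 0.090 − 0.046 = 0.929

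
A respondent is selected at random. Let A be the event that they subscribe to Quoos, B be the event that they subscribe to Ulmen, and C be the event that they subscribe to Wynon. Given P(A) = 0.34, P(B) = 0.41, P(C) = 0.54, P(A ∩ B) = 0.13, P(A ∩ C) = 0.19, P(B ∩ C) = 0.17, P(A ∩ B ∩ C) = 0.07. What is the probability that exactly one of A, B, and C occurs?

P(exactly one) = 0.34 + 0.41 + 0.54 − 2·0.13 − 2·0.19 − 2·0.17 + 3·0.07 = 0.52

0.52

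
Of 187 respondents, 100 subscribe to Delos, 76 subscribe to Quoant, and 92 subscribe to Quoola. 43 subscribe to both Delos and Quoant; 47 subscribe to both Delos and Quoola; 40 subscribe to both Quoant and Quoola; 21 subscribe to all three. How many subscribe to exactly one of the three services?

|exactly one| = 100 + 76 + 92 − 2·43 − 2·47 − 2·40 + 3·21 = 71

71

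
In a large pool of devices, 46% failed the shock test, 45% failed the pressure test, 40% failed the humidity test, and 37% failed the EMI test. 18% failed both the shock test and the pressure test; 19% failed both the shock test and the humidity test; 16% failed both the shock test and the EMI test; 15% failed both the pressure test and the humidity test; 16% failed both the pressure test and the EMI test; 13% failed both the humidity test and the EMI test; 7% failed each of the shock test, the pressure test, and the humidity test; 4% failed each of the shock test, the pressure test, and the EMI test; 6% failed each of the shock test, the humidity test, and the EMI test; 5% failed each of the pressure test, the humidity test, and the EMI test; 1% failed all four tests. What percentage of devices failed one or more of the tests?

P(at least one) = 46 + 45 + 40 + 37 − 18 − 19 − 16 − 15 − 16 − 13 + 7 + 4 + 6 + 5 − 1 = 92%

92%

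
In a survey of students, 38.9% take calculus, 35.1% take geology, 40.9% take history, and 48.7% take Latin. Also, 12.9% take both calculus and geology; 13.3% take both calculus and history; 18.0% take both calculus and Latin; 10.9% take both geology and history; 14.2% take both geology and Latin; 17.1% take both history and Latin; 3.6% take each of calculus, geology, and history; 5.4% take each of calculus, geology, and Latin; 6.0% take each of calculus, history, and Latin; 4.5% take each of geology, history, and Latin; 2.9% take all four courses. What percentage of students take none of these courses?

P(≥1) = 38.9 + 35.1 + 40.9 + 48.7 − 12.9 − 13.3 − 18.0 − 10.9 − 14.2 − 17.1 + 3.6 + 5.4 + 6.0 + 4.5 − 2.9 = 93.8%
P(none) = 100% − 93.8% = 6.2%

6.2%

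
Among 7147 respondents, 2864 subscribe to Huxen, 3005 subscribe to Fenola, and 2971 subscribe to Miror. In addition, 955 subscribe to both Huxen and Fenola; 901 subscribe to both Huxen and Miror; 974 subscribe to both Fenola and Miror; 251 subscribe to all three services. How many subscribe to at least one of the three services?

6261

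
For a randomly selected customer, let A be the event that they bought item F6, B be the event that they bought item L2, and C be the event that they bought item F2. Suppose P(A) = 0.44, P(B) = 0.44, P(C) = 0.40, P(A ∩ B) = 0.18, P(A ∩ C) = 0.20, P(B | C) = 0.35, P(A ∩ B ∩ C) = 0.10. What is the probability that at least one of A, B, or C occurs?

0.86

P(B ∩ C) = P(C)·P(B|C) = 0.40 × 0.35 = 0.14
Inclusion–exclusion gives
P(A ∪ B ∪ C) = 0.44 + 0.44 + 0.40 − 0.18 − 0.20 − 0.14 + 0.10 = 0.86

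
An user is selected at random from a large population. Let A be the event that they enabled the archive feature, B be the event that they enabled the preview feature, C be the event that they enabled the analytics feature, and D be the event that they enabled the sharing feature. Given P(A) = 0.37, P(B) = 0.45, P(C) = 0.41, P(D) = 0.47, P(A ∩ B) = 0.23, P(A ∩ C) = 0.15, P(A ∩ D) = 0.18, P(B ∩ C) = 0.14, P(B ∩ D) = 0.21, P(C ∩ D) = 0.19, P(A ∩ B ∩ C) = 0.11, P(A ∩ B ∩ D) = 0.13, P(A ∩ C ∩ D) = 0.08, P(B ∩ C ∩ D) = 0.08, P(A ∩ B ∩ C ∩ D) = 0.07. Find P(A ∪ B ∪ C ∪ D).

0.93

P(A ∪ B ∪ C ∪ D) = 0.37 + 0.45 + 0.41 + 0.47 − 0.23 − 0.15 − 0.18 − 0.14 − 0.21 − 0.19 + 0.11 + 0.13 + 0.08 + 0.08 − 0.07 = 0.93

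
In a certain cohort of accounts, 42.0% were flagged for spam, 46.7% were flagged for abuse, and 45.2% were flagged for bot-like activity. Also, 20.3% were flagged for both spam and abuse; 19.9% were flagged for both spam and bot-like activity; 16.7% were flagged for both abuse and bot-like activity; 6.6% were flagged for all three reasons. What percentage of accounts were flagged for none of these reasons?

16.4%

P(≥1) = 42.0 + 46.7 + 45.2 − 20.3 − 19.9 − 16.7 + 6.6 = 83.6%
P(none) = 100% − 83.6% = 16.4%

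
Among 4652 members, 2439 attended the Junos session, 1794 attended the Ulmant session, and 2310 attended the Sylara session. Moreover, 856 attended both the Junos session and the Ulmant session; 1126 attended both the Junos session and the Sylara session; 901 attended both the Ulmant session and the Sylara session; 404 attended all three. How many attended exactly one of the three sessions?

1989

By inclusion–exclusion (exactly-one form):
N(exactly one) = 2439 + 1794 + 2310 − 2·856 − 2·1126 − 2·901 + 3·404 = 1989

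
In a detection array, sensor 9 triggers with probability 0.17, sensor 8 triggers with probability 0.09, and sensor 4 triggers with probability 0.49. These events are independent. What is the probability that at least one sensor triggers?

0.614797

P(none) = (1 − 0.17) × (1 − 0.09) × (1 − 0.49) = 0.83 × 0.91 × 0.51 = 0.385203
P(at least one) = 1 − 0.385203 = 0.614797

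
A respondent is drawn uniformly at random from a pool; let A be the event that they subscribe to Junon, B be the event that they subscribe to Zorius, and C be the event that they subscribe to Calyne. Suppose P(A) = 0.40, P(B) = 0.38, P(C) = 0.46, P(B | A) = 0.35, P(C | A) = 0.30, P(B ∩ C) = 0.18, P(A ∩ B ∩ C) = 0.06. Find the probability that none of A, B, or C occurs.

0.14

P(A ∩ B) = P(A)·P(B|A) = 0.40 × 0.35 = 0.14
P(A ∩ C) = P(A)·P(C|A) = 0.40 × 0.30 = 0.12
By inclusion-exclusion,
P(A ∪ B ∪ C) = 0.40 + 0.38 + 0.46 − 0.14 − 0.12 − 0.18 + 0.06 = 0.86
P(none) = 1 − 0.86 = 0.14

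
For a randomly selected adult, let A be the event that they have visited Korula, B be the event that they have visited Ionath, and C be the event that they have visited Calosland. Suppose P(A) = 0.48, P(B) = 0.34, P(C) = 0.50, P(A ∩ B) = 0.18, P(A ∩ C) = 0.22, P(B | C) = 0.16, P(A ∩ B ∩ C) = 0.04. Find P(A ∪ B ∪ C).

0.88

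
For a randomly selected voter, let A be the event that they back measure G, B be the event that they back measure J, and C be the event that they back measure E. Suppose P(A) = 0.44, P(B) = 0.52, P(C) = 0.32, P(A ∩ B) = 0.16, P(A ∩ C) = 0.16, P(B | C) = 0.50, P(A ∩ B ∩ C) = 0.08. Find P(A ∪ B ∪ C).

P(B ∩ C) = P(C)·P(B|C) = 0.32 × 0.50 = 0.16
Inclusion–exclusion gives
P(A ∪ B ∪ C) = 0.44 + 0.52 + 0.32 − 0.16 − 0.16 − 0.16 + 0.08 = 0.88

0.88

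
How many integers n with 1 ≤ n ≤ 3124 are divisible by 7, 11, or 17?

833

⌊3124/7⌋ + ⌊3124/11⌋ + ⌊3124/17⌋ − ⌊3124/77⌋ − ⌊3124/119⌋ − ⌊3124/187⌋ + ⌊3124/1309⌋ = 446 + 284 + 183 − 40 − 26 − 16 + 2 = 833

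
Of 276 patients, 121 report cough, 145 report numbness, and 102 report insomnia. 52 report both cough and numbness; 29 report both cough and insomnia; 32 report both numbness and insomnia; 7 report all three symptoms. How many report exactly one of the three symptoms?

163

|exactly one| = 121 + 145 + 102 − 2·52 − 2·29 − 2·32 + 3·7 = 163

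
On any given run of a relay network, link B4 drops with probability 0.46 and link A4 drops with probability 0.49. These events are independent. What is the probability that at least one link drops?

0.7246

P(none) = (1 − 0.46) × (1 − 0.49) = 0.54 × 0.51 = 0.2754
P(at least one) = 1 − 0.2754 = 0.7246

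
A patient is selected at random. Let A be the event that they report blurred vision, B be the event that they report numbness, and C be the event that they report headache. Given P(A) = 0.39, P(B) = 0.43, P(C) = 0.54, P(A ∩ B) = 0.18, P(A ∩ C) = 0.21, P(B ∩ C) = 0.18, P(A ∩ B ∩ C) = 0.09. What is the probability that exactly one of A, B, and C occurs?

By inclusion–exclusion (exactly-one form):
P(exactly one) = 0.39 + 0.43 + 0.54 − 2·0.18 − 2·0.21 − 2·0.18 + 3·0.09 = 0.49

0.49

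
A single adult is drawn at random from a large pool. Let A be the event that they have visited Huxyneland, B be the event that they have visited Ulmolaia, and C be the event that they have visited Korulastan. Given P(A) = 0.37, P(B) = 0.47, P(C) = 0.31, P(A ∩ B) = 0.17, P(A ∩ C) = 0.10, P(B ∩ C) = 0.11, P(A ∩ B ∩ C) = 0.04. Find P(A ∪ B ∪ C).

0.81

Inclusion–exclusion gives
P(A ∪ B ∪ C) = 0.37 + 0.47 + 0.31 − 0.17 − 0.10 − 0.11 + 0.04 = 0.81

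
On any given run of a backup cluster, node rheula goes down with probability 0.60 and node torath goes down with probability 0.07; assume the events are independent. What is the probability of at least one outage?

Independence gives P(none) = ∏(1 − pᵢ).
P(none) = (1 − 0.60) × (1 − 0.07) = 0.40 × 0.93 = 0.372
P(at least one) = 1 − 0.372 = 0.628

0.628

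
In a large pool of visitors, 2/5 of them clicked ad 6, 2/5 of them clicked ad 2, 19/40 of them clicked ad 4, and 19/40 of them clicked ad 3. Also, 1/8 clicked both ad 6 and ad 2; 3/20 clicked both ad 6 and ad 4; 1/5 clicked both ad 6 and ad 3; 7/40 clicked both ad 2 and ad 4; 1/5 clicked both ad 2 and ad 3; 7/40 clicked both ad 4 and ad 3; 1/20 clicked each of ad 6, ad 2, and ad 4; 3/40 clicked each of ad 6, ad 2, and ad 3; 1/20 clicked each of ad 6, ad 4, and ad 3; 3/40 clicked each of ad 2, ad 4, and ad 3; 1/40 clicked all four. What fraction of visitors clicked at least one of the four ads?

19/20

P(at least one) = 2/5 + 2/5 + 19/40 + 19/40 − 1/8 − 3/20 − 1/5 − 7/40 − 1/5 − 7/40 + 1/20 + 3/40 + 1/20 + 3/40 − 1/40 = 19/20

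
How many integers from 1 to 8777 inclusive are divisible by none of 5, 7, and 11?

5472

⌊8777/5⌋ + ⌊8777/7⌋ + ⌊8777/11⌋ − ⌊8777/35⌋ − ⌊8777/55⌋ − ⌊8777/77⌋ + ⌊8777/385⌋ = 1755 + 1253 + 797 − 250 − 159 − 113 + 22 = 3305
8777 − 3305 = 5472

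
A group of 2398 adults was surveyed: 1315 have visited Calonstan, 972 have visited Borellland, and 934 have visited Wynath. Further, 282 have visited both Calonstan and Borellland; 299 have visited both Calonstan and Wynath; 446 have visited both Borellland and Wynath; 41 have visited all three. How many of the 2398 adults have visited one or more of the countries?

2235

By inclusion–exclusion:
|union| = 1315 + 972 + 934 − 282 − 299 − 446 + 41 = 2235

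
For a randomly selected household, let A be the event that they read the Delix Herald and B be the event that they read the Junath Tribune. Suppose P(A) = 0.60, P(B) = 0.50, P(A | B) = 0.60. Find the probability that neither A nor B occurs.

0.20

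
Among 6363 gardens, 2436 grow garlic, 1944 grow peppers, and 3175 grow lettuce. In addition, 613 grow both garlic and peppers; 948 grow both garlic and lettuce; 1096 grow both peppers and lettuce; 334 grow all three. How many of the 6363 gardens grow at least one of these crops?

5232

Using inclusion–exclusion:
|union| = 2436 + 1944 + 3175 − 613 − 948 − 1096 + 334 = 5232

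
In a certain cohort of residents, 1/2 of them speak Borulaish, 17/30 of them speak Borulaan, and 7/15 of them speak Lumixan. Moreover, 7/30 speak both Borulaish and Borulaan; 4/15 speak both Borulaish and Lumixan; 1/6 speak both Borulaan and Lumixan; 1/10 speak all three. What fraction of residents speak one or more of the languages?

29/30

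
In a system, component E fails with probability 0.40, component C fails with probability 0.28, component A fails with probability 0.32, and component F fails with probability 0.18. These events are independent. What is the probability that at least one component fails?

P(none) = (1 − 0.40) × (1 − 0.28) × (1 − 0.32) × (1 − 0.18) = 0.60 × 0.72 × 0.68 × 0.82 = 0.2408832
P(at least one) = 1 − 0.2408832 = 0.7591168

0.7591168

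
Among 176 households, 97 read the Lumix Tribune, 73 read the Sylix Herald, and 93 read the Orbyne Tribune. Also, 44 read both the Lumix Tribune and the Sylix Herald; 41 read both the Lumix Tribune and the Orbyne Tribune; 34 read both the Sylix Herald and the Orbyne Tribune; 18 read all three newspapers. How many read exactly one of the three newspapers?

79

N(exactly one) = 97 + 73 + 93 − 2·44 − 2·41 − 2·34 + 3·18 = 79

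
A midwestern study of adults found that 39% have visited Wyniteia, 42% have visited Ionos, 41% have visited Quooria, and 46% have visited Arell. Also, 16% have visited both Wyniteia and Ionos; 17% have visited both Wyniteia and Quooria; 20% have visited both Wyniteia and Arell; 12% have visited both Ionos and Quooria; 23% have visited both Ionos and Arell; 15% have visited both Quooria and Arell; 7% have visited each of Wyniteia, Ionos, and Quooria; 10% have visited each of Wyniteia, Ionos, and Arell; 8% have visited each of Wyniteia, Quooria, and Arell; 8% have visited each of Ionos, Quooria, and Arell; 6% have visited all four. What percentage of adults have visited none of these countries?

8%

Apply inclusion-exclusion:
P(union) = 39 + 42 + 41 + 46 − 16 − 17 − 20 − 12 − 23 − 15 + 7 + 10 + 8 + 8 − 6 = 92%
P(none) = 100% − 92% = 8%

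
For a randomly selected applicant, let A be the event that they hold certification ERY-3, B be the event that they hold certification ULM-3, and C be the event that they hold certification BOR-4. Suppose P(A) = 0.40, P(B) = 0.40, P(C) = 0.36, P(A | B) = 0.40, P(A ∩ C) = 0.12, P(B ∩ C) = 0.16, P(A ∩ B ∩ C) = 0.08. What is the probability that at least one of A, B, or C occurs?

P(A ∩ B) = P(B)·P(A|B) = 0.40 × 0.40 = 0.16
P(A ∪ B ∪ C) = 0.40 + 0.40 + 0.36 − 0.16 − 0.12 − 0.16 + 0.08 = 0.80

0.80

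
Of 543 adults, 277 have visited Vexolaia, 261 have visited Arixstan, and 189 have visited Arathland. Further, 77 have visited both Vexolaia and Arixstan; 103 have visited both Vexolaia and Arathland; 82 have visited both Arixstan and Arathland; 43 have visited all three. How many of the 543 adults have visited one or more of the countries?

508

Inclusion–exclusion gives
|union| = 277 + 261 + 189 − 77 − 103 − 82 + 43 = 508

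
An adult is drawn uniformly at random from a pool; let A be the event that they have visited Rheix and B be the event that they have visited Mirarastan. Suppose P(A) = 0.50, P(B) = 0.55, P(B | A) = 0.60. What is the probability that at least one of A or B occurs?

P(A ∩ B) = P(A)·P(B|A) = 0.50 × 0.60 = 0.30
P(A ∪ B) = 0.50 + 0.55 − 0.30 = 0.75

0.75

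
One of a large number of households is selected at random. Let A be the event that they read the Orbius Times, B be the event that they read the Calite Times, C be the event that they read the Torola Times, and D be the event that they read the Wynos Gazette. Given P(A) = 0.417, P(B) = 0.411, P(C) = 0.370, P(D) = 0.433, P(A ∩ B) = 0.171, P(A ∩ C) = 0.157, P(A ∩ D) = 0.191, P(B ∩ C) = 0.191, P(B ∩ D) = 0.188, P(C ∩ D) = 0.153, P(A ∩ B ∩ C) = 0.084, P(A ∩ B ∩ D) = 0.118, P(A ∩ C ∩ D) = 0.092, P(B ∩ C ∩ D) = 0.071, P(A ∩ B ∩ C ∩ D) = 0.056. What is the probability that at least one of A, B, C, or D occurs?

0.889

Apply inclusion-exclusion:
P(A ∪ B ∪ C ∪ D) = 0.417 + 0.411 + 0.370 + 0.433 − 0.171 − 0.157 − 0.191 − 0.191 − 0.188 − 0.153 + 0.084 + 0.118 + 0.092 + 0.071 − 0.056 = 0.889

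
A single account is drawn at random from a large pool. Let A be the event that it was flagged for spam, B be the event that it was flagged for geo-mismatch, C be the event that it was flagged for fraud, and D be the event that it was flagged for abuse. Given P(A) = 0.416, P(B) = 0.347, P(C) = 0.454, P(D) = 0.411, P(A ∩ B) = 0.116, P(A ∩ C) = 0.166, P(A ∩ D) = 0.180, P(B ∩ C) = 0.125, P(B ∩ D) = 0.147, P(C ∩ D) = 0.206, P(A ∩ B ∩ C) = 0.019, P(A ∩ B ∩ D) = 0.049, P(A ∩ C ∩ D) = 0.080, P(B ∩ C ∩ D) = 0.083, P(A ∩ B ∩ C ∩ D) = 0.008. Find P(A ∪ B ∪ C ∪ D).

Apply inclusion-exclusion:
P(A ∪ B ∪ C ∪ D) = 0.416 + 0.347 + 0.454 + 0.411 − 0.116 − 0.166 − 0.180 − 0.125 − 0.147 − 0.206 + 0.019 + 0.049 + 0.080 + 0.083 − 0.008 = 0.911

0.911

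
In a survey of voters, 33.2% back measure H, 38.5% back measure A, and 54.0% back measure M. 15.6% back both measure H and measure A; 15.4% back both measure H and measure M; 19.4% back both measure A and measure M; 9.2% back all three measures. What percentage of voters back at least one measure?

84.5%

Apply inclusion-exclusion:
P(at least one) = 33.2 + 38.5 + 54.0 − 15.6 − 15.4 − 19.4 + 9.2 = 84.5%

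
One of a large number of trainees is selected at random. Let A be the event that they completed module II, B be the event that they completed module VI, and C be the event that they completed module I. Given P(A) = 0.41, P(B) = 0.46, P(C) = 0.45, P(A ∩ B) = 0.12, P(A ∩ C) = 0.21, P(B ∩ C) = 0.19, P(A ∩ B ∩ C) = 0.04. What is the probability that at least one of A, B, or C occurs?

Inclusion–exclusion gives
P(A ∪ B ∪ C) = 0.41 + 0.46 + 0.45 − 0.12 − 0.21 − 0.19 + 0.04 = 0.84

0.84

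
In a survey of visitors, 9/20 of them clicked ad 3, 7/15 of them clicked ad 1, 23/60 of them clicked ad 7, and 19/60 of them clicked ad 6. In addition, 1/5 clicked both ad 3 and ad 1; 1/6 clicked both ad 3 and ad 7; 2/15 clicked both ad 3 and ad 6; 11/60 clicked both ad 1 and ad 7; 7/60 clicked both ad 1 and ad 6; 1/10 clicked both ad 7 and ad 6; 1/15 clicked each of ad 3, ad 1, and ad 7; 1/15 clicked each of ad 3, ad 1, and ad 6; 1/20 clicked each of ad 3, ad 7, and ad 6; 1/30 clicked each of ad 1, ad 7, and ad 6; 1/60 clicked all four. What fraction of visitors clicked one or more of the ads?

11/12

By inclusion–exclusion:
P(at least one) = 9/20 + 7/15 + 23/60 + 19/60 − 1/5 − 1/6 − 2/15 − 11/60 − 7/60 − 1/10 + 1/15 + 1/15 + 1/20 + 1/30 − 1/60 = 11/12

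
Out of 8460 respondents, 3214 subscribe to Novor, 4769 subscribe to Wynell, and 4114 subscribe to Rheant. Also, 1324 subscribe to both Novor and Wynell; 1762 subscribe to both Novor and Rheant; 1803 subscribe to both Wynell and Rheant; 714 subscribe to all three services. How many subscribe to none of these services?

538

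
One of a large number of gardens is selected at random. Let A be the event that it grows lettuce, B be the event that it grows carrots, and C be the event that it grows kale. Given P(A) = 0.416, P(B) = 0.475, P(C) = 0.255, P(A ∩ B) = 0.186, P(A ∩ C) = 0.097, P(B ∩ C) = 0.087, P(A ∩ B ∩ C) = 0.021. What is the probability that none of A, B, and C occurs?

0.203

Apply inclusion-exclusion:
P(A ∪ B ∪ C) = 0.416 + 0.475 + 0.255 − 0.186 − 0.097 − 0.087 + 0.021 = 0.797
P(none) = 1 − 0.797 = 0.203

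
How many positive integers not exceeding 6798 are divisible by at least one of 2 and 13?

Inclusion–exclusion gives
⌊6798/2⌋ + ⌊6798/13⌋ − ⌊6798/26⌋ = 3399 + 522 − 261 = 3660

3660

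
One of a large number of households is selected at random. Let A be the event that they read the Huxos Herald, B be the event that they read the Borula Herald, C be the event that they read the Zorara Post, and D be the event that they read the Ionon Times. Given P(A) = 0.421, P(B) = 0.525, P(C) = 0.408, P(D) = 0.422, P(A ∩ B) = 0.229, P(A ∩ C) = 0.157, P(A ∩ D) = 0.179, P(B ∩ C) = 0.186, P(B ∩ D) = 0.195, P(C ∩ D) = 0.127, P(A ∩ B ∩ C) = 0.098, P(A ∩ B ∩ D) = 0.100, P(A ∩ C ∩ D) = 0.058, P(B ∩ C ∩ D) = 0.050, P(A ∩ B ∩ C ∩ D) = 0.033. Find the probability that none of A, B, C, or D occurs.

Inclusion–exclusion gives
P(A ∪ B ∪ C ∪ D) = 0.421 + 0.525 + 0.408 + 0.422 − 0.229 − 0.157 − 0.179 − 0.186 − 0.195 − 0.127 + 0.098 + 0.100 + 0.058 + 0.050 − 0.033 = 0.976
P(none) = 1 − 0.976 = 0.024

0.024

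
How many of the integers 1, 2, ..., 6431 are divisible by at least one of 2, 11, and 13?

floor(6431/2) + floor(6431/11) + floor(6431/13) − floor(6431/22) − floor(6431/26) − floor(6431/143) + floor(6431/286) = 3215 + 584 + 494 − 292 − 247 − 44 + 22 = 3732

3732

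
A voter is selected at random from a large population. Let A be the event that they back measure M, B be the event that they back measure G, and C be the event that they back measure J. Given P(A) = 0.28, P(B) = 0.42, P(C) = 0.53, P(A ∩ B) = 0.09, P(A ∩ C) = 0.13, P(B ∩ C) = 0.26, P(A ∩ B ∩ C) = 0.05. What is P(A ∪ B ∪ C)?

Using inclusion–exclusion:
P(A ∪ B ∪ C) = 0.28 + 0.42 + 0.53 − 0.09 − 0.13 − 0.26 + 0.05 = 0.80

0.80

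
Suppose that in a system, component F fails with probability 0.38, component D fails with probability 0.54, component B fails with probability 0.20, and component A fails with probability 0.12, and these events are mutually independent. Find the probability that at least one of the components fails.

Independence gives P(none) = ∏(1 − pᵢ).
P(none) = (1 − 0.38) × (1 − 0.54) × (1 − 0.20) × (1 − 0.12) = 0.62 × 0.46 × 0.80 × 0.88 = 0.2007808
P(at least one) = 1 − 0.2007808 = 0.7992192

0.7992192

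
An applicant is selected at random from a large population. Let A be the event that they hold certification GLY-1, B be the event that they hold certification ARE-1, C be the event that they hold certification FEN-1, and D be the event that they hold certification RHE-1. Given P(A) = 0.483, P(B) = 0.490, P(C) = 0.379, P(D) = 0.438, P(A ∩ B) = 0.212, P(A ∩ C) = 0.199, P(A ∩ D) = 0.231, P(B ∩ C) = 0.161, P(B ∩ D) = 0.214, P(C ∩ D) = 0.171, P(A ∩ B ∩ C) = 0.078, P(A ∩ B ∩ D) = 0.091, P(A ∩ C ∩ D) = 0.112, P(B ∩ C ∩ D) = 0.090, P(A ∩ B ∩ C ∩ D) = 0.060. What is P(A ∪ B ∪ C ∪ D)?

0.913

Apply inclusion-exclusion:
P(A ∪ B ∪ C ∪ D) = 0.483 + 0.490 + 0.379 + 0.438 − 0.212 − 0.199 − 0.231 − 0.161 − 0.214 − 0.171 + 0.078 + 0.091 + 0.112 + 0.090 − 0.060 = 0.913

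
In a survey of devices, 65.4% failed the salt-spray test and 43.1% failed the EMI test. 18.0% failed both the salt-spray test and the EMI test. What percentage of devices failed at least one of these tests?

90.5%

P(≥1) = 65.4 + 43.1 − 18.0 = 90.5%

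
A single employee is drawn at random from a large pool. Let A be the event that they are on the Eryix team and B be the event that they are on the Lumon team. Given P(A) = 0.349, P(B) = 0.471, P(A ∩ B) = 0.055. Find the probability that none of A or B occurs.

0.235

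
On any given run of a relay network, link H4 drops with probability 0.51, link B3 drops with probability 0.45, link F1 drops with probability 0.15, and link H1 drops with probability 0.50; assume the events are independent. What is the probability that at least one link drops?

0.8854625

P(none) = (1 − 0.51) × (1 − 0.45) × (1 − 0.15) × (1 − 0.50) = 0.49 × 0.55 × 0.85 × 0.50 = 0.1145375
P(at least one) = 1 − 0.1145375 = 0.8854625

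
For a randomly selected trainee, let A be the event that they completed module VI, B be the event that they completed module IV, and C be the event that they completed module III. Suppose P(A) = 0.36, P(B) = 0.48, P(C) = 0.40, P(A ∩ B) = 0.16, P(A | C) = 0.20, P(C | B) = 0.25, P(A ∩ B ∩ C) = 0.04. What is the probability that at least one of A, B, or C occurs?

0.92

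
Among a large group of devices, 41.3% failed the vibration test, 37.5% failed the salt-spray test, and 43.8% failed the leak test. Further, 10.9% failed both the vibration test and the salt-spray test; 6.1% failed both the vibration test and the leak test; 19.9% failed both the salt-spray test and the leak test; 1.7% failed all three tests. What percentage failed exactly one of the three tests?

53.9%

P(exactly one) = 41.3 + 37.5 + 43.8 − 2·10.9 − 2·6.1 − 2·19.9 + 3·1.7 = 53.9%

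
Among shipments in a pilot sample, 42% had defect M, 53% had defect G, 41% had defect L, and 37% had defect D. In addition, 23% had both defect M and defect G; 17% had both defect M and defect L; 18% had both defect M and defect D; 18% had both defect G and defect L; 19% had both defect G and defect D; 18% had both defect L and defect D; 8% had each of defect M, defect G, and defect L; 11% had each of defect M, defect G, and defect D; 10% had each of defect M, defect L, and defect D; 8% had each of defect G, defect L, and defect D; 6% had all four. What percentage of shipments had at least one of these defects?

P(union) = 42 + 53 + 41 + 37 − 23 − 17 − 18 − 18 − 19 − 18 + 8 + 11 + 10 + 8 − 6 = 91%

91%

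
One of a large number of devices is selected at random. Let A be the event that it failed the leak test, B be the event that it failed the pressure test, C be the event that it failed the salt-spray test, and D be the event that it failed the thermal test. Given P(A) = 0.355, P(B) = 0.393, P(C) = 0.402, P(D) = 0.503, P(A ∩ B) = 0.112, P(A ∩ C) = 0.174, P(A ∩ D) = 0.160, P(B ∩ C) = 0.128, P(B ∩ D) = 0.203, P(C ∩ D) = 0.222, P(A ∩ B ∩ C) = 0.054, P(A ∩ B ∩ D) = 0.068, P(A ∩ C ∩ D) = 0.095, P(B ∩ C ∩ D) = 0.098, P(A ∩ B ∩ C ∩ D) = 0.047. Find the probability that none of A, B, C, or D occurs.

Using inclusion–exclusion:
P(A ∪ B ∪ C ∪ D) = 0.355 + 0.393 + 0.402 + 0.503 − 0.112 − 0.174 − 0.160 − 0.128 − 0.203 − 0.222 + 0.054 + 0.068 + 0.095 + 0.098 − 0.047 = 0.922
P(none) = 1 − 0.922 = 0.078

0.078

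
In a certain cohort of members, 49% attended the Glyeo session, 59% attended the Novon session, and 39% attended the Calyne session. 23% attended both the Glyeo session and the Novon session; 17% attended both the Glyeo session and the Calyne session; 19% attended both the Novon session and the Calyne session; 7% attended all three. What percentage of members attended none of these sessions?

5%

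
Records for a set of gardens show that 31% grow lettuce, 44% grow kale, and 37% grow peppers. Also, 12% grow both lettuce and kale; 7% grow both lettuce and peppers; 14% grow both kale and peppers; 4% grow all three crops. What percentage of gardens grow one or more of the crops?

83%

Inclusion–exclusion gives
P(union) = 31 + 44 + 37 − 12 − 7 − 14 + 4 = 83%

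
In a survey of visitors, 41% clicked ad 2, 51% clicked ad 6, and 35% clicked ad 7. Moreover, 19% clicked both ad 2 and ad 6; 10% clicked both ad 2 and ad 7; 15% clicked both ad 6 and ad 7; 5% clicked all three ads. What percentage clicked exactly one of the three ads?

By inclusion–exclusion (exactly-one form):
P(exactly one) = 41 + 51 + 35 − 2·19 − 2·10 − 2·15 + 3·5 = 54%

54%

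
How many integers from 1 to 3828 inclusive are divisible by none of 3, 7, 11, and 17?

1873

⌊3828/3⌋ + ⌊3828/7⌋ + ⌊3828/11⌋ + ⌊3828/17⌋ − ⌊3828/21⌋ − ⌊3828/33⌋ − ⌊3828/51⌋ − ⌊3828/77⌋ − ⌊3828/119⌋ − ⌊3828/187⌋ + ⌊3828/231⌋ + ⌊3828/357⌋ + ⌊3828/561⌋ + ⌊3828/1309⌋ − ⌊3828/3927⌋ = 1276 + 546 + 348 + 225 − 182 − 116 − 75 − 49 − 32 − 20 + 16 + 10 + 6 + 2 − 0 = 1955
3828 − 1955 = 1873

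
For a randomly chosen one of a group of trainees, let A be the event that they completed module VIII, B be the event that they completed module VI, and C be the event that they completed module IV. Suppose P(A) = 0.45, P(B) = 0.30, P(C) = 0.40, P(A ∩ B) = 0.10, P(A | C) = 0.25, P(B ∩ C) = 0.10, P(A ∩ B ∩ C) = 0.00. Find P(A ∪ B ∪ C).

0.85

P(A ∩ C) = P(C)·P(A|C) = 0.40 × 0.25 = 0.10
Inclusion–exclusion gives
P(A ∪ B ∪ C) = 0.45 + 0.30 + 0.40 − 0.10 − 0.10 − 0.10 + 0.00 = 0.85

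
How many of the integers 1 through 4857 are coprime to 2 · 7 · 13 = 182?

⌊4857/2⌋ + ⌊4857/7⌋ + ⌊4857/13⌋ − ⌊4857/14⌋ − ⌊4857/26⌋ − ⌊4857/91⌋ + ⌊4857/182⌋ = 2428 + 693 + 373 − 346 − 186 − 53 + 26 = 2935
4857 − 2935 = 1922

1922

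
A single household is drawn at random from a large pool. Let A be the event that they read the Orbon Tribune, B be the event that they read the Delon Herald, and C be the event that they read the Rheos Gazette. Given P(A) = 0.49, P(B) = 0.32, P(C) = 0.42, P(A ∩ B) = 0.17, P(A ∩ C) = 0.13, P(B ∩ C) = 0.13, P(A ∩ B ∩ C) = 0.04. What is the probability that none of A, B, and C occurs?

0.16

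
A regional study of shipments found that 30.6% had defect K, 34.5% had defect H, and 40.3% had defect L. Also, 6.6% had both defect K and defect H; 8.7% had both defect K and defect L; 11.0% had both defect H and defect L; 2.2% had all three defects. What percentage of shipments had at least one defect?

81.3%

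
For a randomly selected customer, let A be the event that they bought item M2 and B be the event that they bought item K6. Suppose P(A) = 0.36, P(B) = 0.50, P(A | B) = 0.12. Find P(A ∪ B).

0.80

P(A ∩ B) = P(B)·P(A|B) = 0.50 × 0.12 = 0.06
By inclusion-exclusion,
P(A ∪ B) = 0.36 + 0.50 − 0.06 = 0.80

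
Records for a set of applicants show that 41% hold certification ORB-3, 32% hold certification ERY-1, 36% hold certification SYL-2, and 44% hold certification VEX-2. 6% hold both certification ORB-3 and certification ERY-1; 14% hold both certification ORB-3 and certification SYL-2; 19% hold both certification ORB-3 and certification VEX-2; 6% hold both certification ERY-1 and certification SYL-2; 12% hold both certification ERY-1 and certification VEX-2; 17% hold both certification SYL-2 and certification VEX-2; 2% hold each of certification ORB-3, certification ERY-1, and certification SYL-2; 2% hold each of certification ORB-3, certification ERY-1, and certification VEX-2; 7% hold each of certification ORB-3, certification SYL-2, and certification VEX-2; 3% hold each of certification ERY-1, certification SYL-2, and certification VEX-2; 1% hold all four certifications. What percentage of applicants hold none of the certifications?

By inclusion-exclusion,
P(at least one) = 41 + 32 + 36 + 44 − 6 − 14 − 19 − 6 − 12 − 17 + 2 + 2 + 7 + 3 − 1 = 92%
P(none) = 100% − 92% = 8%

8%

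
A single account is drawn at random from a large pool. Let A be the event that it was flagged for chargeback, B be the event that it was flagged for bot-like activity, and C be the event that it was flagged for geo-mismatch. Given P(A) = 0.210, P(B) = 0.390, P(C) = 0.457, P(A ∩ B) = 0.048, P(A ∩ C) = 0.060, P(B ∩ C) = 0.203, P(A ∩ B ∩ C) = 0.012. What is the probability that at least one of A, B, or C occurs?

Using inclusion–exclusion:
P(A ∪ B ∪ C) = 0.210 + 0.390 + 0.457 − 0.048 − 0.060 − 0.203 + 0.012 = 0.758

0.758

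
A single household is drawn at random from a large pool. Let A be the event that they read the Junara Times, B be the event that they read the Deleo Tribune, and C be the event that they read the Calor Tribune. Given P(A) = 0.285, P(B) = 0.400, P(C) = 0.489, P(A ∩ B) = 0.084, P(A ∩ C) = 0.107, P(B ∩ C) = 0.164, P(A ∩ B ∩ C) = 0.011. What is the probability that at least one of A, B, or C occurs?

0.830

P(A ∪ B ∪ C) = 0.285 + 0.400 + 0.489 − 0.084 − 0.107 − 0.164 + 0.011 = 0.830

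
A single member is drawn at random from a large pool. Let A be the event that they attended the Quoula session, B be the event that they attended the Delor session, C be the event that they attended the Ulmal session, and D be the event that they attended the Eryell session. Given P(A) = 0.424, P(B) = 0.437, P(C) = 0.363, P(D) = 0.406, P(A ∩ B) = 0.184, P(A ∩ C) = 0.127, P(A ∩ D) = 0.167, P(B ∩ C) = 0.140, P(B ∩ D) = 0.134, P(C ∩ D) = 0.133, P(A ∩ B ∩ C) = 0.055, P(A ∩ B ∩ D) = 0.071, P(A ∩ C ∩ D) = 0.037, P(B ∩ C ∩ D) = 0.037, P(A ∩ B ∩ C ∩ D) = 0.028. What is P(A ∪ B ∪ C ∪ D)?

Using inclusion–exclusion:
P(A ∪ B ∪ C ∪ D) = 0.424 + 0.437 + 0.363 + 0.406 − 0.184 − 0.127 − 0.167 − 0.140 − 0.134 − 0.133 + 0.055 + 0.071 + 0.037 + 0.037 − 0.028 = 0.917

0.917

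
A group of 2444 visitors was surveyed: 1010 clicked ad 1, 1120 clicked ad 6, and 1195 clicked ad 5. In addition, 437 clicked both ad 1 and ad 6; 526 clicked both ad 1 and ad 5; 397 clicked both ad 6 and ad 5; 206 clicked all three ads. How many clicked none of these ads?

273

Apply inclusion-exclusion:
|union| = 1010 + 1120 + 1195 − 437 − 526 − 397 + 206 = 2171
None: 2444 − 2171 = 273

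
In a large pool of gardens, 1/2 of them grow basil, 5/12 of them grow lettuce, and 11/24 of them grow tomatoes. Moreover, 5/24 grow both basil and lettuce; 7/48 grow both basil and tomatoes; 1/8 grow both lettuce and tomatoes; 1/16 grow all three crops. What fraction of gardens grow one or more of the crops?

P(union) = 1/2 + 5/12 + 11/24 − 5/24 − 7/48 − 1/8 + 1/16 = 23/24

23/24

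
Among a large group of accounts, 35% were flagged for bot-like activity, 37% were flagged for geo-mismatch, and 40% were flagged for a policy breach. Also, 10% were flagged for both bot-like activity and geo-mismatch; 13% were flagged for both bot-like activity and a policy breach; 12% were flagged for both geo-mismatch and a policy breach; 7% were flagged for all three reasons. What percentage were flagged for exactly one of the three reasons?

63%

Using the inclusion–exclusion count for exactly one event:
P(exactly one) = 35 + 37 + 40 − 2·10 − 2·13 − 2·12 + 3·7 = 63%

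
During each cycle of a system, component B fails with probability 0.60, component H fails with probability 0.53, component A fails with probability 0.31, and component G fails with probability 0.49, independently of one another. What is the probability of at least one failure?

0.9338428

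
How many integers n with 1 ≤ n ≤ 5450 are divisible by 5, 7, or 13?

By inclusion-exclusion,
⌊5450/5⌋ + ⌊5450/7⌋ + ⌊5450/13⌋ − ⌊5450/35⌋ − ⌊5450/65⌋ − ⌊5450/91⌋ + ⌊5450/455⌋ = 1090 + 778 + 419 − 155 − 83 − 59 + 11 = 2001

2001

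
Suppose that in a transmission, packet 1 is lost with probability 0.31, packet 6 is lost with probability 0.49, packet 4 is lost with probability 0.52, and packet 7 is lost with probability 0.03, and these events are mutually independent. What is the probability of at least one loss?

0.83615536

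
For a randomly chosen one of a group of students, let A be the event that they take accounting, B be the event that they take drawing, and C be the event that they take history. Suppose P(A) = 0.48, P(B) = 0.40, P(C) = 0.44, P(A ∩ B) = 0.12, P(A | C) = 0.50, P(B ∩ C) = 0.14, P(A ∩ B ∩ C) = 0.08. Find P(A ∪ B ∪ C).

0.92

P(A ∩ C) = P(C)·P(A|C) = 0.44 × 0.50 = 0.22
Apply inclusion-exclusion:
P(A ∪ B ∪ C) = 0.48 + 0.40 + 0.44 − 0.12 − 0.22 − 0.14 + 0.08 = 0.92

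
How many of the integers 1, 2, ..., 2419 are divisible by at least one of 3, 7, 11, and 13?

1258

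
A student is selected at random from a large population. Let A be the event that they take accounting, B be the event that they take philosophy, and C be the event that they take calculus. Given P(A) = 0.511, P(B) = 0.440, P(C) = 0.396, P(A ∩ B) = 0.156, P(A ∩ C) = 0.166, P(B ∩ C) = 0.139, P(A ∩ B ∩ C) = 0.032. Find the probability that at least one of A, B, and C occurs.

0.918

Apply inclusion-exclusion:
P(A ∪ B ∪ C) = 0.511 + 0.440 + 0.396 − 0.156 − 0.166 − 0.139 + 0.032 = 0.918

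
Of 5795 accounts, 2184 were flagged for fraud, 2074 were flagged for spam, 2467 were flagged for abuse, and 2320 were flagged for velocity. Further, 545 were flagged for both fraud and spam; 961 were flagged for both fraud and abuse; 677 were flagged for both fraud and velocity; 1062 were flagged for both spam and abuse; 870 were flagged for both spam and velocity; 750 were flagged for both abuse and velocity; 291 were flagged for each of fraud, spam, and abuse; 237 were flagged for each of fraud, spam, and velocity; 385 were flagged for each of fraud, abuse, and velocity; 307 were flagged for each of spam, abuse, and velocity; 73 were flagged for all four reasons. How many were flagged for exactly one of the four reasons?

2683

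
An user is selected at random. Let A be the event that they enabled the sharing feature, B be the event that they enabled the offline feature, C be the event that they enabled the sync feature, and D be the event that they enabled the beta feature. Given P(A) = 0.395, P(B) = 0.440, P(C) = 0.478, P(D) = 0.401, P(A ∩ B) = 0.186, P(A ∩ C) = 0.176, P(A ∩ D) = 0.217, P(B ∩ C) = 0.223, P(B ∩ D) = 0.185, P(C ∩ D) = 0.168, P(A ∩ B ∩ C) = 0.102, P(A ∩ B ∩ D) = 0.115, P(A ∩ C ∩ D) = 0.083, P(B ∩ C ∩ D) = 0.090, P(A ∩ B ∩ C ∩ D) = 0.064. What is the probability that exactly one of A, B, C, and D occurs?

P(exactly one) = 0.395 + 0.440 + 0.478 + 0.401 − 2·0.186 − 2·0.176 − 2·0.217 − 2·0.223 − 2·0.185 − 2·0.168 + 3·0.102 + 3·0.115 + 3·0.083 + 3·0.090 − 4·0.064 = 0.318

0.318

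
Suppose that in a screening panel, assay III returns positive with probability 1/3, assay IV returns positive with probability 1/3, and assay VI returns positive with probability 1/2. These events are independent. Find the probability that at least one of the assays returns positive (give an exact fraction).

7/9

Independence gives P(none) = ∏(1 − pᵢ).
P(none) = (1 − 1/3) × (1 − 1/3) × (1 − 1/2) = 2/3 × 2/3 × 1/2 = 2/9
P(at least one) = 1 − 2/9 = 7/9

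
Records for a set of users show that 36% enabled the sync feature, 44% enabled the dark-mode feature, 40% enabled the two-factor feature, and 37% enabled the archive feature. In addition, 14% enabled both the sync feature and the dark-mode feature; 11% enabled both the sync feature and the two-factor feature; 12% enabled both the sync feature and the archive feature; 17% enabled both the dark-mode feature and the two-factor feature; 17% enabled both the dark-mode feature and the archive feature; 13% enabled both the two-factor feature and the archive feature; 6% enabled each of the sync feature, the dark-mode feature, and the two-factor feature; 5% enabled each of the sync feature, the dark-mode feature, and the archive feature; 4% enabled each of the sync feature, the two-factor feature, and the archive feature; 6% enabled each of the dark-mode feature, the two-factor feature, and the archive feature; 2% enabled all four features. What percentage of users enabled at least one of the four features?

92%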